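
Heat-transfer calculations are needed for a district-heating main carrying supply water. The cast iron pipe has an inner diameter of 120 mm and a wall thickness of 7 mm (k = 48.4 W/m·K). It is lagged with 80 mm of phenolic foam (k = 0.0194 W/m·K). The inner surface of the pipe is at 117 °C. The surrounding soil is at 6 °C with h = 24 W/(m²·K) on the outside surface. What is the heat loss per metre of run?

q′ ≈ 17.1 W/m

Treating each annulus and film as a series resistance:
R_cast iron pipe wall = ln(67/60)/(2π×48.4×1) = 3.629×10^-4 K/W
R_phenolic foam = ln(147/67)/(2π×0.0194×1) = 6.446 K/W
R_outer film = 1/(h_o·2πr_oL) = 1/(24×2π×0.147×1) = 0.04511 K/W
R_total = 6.492 K/W
Q = ΔT/R_total = 111/6.492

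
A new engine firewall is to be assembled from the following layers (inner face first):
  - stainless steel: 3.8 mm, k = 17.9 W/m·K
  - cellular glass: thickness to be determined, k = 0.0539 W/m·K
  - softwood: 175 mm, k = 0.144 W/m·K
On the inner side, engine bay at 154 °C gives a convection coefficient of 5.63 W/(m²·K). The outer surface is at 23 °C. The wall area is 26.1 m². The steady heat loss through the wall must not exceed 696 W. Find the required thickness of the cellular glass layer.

Model the wall as resistances in series:
R_inner film = 1/(h_i·A) = 1/(5.63×26.1) = 0.006805 K/W
R_stainless steel = L/(kA) = 0.0038/(17.9×26.1) = 8.134×10^-6 K/W
R_softwood = L/(kA) = 0.175/(0.144×26.1) = 0.04656 K/W
Sum of the known resistances R_other = 0.05338 K/W
Required total resistance R_tot = ΔT/Q_allow = 131/696 = 0.1882 K/W
R_cellular glass = R_tot − R_other = 0.1348 K/W
L = R·k·A = 0.1348×0.0539×26.1

L ≈ 190 mm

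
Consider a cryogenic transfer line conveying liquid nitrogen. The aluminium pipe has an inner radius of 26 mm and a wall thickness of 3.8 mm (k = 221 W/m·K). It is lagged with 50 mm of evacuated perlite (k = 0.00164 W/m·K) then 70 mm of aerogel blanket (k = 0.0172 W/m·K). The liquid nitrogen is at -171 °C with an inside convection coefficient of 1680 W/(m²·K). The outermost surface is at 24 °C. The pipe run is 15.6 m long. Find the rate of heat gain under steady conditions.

Q ≈ 30 W

Treating each annulus and film as a series resistance:
R_inner film = 1/(h_i·2πr₁L) = 1/(1680×2π×0.026×15.6) = 2.336×10^-4 K/W
R_aluminium pipe wall = ln(29.8/26)/(2π×221×15.6) = 6.297×10^-6 K/W
R_evacuated perlite = ln(79.8/29.8)/(2π×0.00164×15.6) = 6.128 K/W
R_aerogel blanket = ln(149.8/79.8)/(2π×0.0172×15.6) = 0.3736 K/W
R_total = 6.501 K/W
Q = ΔT/R_total = 195/6.501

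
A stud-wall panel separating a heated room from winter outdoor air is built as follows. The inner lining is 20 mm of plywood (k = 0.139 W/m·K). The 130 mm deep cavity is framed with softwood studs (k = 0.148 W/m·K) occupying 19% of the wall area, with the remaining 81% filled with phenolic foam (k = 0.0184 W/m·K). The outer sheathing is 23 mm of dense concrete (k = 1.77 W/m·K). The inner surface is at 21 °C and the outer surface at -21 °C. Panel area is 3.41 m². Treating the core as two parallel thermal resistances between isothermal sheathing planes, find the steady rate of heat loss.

Sheathing layers in series; stud and cavity paths in parallel between them.
R_inner = 0.02/(0.139×3.41) = 0.04219 K/W
R_stud  = 0.13/(0.148×0.19×3.41) = 1.356 K/W
R_cav   = 0.13/(0.0184×0.81×3.41) = 2.558 K/W
1/R_core = 1/R_stud + 1/R_cav → R_core = 0.8861 K/W
R_outer = 0.023/(1.77×3.41) = 0.003811 K/W
R_total = 0.9321 K/W
Q = ΔT/R_total = 42/0.9321

Q ≈ 45.1 W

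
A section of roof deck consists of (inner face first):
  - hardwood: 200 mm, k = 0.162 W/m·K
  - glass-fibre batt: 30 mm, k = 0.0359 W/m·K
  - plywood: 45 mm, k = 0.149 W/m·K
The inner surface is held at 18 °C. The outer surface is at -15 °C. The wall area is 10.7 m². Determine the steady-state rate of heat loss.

Treating each layer as a thermal resistance in series:
R_hardwood = L/(kA) = 0.2/(0.162×10.7) = 0.1154 K/W
R_glass-fibre batt = L/(kA) = 0.03/(0.0359×10.7) = 0.0781 K/W
R_plywood = L/(kA) = 0.045/(0.149×10.7) = 0.02823 K/W
R_total = 0.2217 K/W
Q = ΔT / R_total = 33 / 0.2217

Q ≈ 149 W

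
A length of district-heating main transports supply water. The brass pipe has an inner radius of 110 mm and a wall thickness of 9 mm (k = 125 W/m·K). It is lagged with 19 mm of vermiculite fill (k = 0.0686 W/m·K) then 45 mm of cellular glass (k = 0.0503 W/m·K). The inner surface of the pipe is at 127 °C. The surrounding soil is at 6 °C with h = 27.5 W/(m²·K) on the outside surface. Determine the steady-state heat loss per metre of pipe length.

Per-layer cylindrical resistances, series-summed:
R_brass pipe wall = ln(119/110)/(2π×125×1) = 1.001×10^-4 K/W
R_vermiculite fill = ln(138/119)/(2π×0.0686×1) = 0.3437 K/W
R_cellular glass = ln(183/138)/(2π×0.0503×1) = 0.893 K/W
R_outer film = 1/(h_o·2πr_oL) = 1/(27.5×2π×0.183×1) = 0.03163 K/W
R_total = 1.268 K/W
Q = ΔT/R_total = 121/1.268

q′ ≈ 95.4 W/m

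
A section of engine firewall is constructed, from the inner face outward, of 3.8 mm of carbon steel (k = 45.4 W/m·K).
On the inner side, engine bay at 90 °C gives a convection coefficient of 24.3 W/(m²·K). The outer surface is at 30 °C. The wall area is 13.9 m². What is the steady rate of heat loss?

Treating each layer as a thermal resistance in series:
R_inner film = 1/(h_i·A) = 1/(24.3×13.9) = 0.002961 K/W
R_carbon steel = L/(kA) = 0.0038/(45.4×13.9) = 6.022×10^-6 K/W
R_total = 0.002967 K/W
Q = ΔT / R_total = 60 / 0.002967

Q ≈ 20200 W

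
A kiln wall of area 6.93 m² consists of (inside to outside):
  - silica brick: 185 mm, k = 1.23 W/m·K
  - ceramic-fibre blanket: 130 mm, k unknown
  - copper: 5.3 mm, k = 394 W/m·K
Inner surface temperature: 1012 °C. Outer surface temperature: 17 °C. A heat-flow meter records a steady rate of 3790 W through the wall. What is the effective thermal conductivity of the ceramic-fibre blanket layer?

Model the wall as resistances in series:
R_silica brick = L/(kA) = 0.185/(1.23×6.93) = 0.0217 K/W
R_copper = L/(kA) = 0.0053/(394×6.93) = 1.941×10^-6 K/W
Sum of known resistances R_other = 0.02171 K/W
Total R = ΔT/Q = 995/3790 = 0.2625 K/W
R_ceramic-fibre blanket = R_total − R_other = 0.2408 K/W
k = L/(R·A) = 0.13/(0.2408×6.93)

k ≈ 0.0779 W/(m·K)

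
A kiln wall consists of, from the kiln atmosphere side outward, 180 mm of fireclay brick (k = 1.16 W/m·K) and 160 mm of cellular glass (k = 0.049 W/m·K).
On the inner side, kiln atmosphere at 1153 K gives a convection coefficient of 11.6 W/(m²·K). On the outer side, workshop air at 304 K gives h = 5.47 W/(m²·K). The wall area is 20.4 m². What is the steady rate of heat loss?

Q ≈ 4690 W

Series thermal resistances:
R_inner film = 1/(h_i·A) = 1/(11.6×20.4) = 0.004226 K/W
R_fireclay brick = L/(kA) = 0.18/(1.16×20.4) = 0.007606 K/W
R_cellular glass = L/(kA) = 0.16/(0.049×20.4) = 0.1601 K/W
R_outer film = 1/(h_o·A) = 1/(5.47×20.4) = 0.008962 K/W
R_total = 0.1809 K/W
Q = ΔT / R_total = 849 / 0.1809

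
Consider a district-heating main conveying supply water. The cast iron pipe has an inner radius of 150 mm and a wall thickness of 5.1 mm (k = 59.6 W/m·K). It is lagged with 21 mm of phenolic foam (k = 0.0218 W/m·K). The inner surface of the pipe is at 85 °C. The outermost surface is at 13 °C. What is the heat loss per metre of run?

Cylindrical conduction, so R = ln(r₂/r₁)/(2πkL) per layer, in series:
R_cast iron pipe wall = ln(155.1/150)/(2π×59.6×1) = 8.928×10^-5 K/W
R_phenolic foam = ln(176.1/155.1)/(2π×0.0218×1) = 0.9271 K/W
R_total = 0.9271 K/W
Q = ΔT/R_total = 72/0.9271

q′ ≈ 77.7 W/m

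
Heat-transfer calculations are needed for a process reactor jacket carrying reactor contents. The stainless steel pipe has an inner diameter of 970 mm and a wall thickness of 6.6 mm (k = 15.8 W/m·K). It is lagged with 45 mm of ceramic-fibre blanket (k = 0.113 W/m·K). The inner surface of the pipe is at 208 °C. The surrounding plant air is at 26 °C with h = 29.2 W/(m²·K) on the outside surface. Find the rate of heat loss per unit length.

Cylindrical conduction, so R = ln(r₂/r₁)/(2πkL) per layer, in series:
R_stainless steel pipe wall = ln(491.6/485)/(2π×15.8×1) = 1.362×10^-4 K/W
R_ceramic-fibre blanket = ln(536.6/491.6)/(2π×0.113×1) = 0.1234 K/W
R_outer film = 1/(h_o·2πr_oL) = 1/(29.2×2π×0.5366×1) = 0.01016 K/W
R_total = 0.1337 K/W
Q = ΔT/R_total = 182/0.1337

q′ ≈ 1360 W/m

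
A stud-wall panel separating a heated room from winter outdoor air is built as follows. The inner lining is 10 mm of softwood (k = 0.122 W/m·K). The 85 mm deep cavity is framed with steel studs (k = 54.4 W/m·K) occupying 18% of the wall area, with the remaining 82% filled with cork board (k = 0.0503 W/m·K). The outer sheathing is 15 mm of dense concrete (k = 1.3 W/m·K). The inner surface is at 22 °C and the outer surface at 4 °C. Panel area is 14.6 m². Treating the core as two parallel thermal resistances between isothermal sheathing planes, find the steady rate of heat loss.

Sheathing layers in series; stud and cavity paths in parallel between them.
R_inner = 0.01/(0.122×14.6) = 0.005614 K/W
R_stud  = 0.085/(54.4×0.18×14.6) = 5.946×10^-4 K/W
R_cav   = 0.085/(0.0503×0.82×14.6) = 0.1412 K/W
1/R_core = 1/R_stud + 1/R_cav → R_core = 5.921×10^-4 K/W
R_outer = 0.015/(1.3×14.6) = 7.903×10^-4 K/W
R_total = 0.006997 K/W
Q = ΔT/R_total = 18/0.006997

Q ≈ 2570 W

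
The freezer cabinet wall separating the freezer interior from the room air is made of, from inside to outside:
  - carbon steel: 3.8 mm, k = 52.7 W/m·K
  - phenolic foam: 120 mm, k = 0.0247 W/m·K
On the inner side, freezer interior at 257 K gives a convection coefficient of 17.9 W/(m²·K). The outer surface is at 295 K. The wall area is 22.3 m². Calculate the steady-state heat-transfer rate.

Using the resistance-network approach (series):
R_inner film = 1/(h_i·A) = 1/(17.9×22.3) = 0.002505 K/W
R_carbon steel = L/(kA) = 0.0038/(52.7×22.3) = 3.233×10^-6 K/W
R_phenolic foam = L/(kA) = 0.12/(0.0247×22.3) = 0.2179 K/W
R_total = 0.2204 K/W
Q = ΔT / R_total = 38 / 0.2204

Q ≈ 172 W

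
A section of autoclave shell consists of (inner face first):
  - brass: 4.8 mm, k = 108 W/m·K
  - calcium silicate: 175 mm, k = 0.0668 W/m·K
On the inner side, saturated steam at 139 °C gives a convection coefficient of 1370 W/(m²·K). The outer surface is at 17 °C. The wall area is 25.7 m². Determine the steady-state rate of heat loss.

Q ≈ 1200 W

Thermal resistances in series:
R_inner film = 1/(h_i·A) = 1/(1370×25.7) = 2.84×10^-5 K/W
R_brass = L/(kA) = 0.0048/(108×25.7) = 1.729×10^-6 K/W
R_calcium silicate = L/(kA) = 0.175/(0.0668×25.7) = 0.1019 K/W
R_total = 0.102 K/W
Q = ΔT / R_total = 122 / 0.102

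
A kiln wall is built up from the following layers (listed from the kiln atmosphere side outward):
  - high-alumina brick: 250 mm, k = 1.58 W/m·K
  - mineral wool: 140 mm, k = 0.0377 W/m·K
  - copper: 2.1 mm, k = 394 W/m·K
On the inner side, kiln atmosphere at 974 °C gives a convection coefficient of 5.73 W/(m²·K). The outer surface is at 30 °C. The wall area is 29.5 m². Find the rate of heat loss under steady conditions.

Q ≈ 6880 W

Thermal resistances in series:
R_inner film = 1/(h_i·A) = 1/(5.73×29.5) = 0.005916 K/W
R_high-alumina brick = L/(kA) = 0.25/(1.58×29.5) = 0.005364 K/W
R_mineral wool = L/(kA) = 0.14/(0.0377×29.5) = 0.1259 K/W
R_copper = L/(kA) = 0.0021/(394×29.5) = 1.807×10^-7 K/W
R_total = 0.1372 K/W
Q = ΔT / R_total = 944 / 0.1372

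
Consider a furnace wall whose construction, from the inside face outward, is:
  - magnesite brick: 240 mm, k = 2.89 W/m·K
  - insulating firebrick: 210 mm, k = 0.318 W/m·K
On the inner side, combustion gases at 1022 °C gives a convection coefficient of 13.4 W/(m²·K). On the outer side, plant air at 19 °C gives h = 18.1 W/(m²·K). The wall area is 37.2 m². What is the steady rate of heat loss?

Series thermal resistances:
R_inner film = 1/(h_i·A) = 1/(13.4×37.2) = 0.002006 K/W
R_magnesite brick = L/(kA) = 0.24/(2.89×37.2) = 0.002232 K/W
R_insulating firebrick = L/(kA) = 0.21/(0.318×37.2) = 0.01775 K/W
R_outer film = 1/(h_o·A) = 1/(18.1×37.2) = 0.001485 K/W
R_total = 0.02348 K/W
Q = ΔT / R_total = 1003 / 0.02348

Q ≈ 42700 W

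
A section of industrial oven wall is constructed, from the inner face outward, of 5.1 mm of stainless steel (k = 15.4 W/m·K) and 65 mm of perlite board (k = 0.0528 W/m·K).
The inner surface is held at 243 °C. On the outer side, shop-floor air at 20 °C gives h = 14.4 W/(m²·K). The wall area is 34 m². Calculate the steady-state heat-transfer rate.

Q ≈ 5830 W

Using the resistance-network approach (series):
R_stainless steel = L/(kA) = 0.0051/(15.4×34) = 9.74×10^-6 K/W
R_perlite board = L/(kA) = 0.065/(0.0528×34) = 0.03621 K/W
R_outer film = 1/(h_o·A) = 1/(14.4×34) = 0.002042 K/W
R_total = 0.03826 K/W
Q = ΔT / R_total = 223 / 0.03826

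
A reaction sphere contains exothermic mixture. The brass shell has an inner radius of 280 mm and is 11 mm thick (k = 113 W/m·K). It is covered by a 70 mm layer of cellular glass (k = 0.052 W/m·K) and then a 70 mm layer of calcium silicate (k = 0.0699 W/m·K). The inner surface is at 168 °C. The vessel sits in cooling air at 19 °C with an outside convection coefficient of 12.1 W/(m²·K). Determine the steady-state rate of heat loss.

Q ≈ 95.1 W

Radial (spherical) resistances in series:
R_brass shell = (1/0.28 − 1/0.291)/(4π×113) = 9.507×10^-5 K/W
R_cellular glass = (1/0.291 − 1/0.361)/(4π×0.052) = 1.02 K/W
R_calcium silicate = (1/0.361 − 1/0.431)/(4π×0.0699) = 0.5122 K/W
R_outer film = 1/(h·4πr_o²) = 1/(12.1×4π×0.431²) = 0.0354 K/W
R_total = 1.567 K/W
Q = ΔT/R_total = 149/1.567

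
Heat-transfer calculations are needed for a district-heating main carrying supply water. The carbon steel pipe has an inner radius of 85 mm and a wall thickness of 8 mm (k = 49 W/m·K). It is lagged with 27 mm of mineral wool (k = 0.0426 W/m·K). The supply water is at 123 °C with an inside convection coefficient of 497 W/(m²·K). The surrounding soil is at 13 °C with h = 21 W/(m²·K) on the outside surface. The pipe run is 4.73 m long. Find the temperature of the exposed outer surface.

T ≈ 19.8 °C

Treating each annulus and film as a series resistance:
R_inner film = 1/(h_i·2πr₁L) = 1/(497×2π×0.085×4.73) = 7.965×10^-4 K/W
R_carbon steel pipe wall = ln(93/85)/(2π×49×4.73) = 6.177×10^-5 K/W
R_mineral wool = ln(120/93)/(2π×0.0426×4.73) = 0.2013 K/W
R_outer film = 1/(h_o·2πr_oL) = 1/(21×2π×0.12×4.73) = 0.01335 K/W
R_total = 0.2155 K/W
Q = ΔT/R_total = 110/0.2155
Q = 510 W
T_interface = T_inner − Q·ΣR(inner→interface) = 123 − 510×0.2022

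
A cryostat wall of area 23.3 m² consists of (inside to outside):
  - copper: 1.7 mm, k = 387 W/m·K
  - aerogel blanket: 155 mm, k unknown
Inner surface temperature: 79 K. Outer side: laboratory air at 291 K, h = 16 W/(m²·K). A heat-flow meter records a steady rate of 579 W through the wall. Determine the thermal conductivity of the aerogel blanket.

k ≈ 0.0183 W/(m·K)

Thermal resistances in series:
R_copper = L/(kA) = 0.0017/(387×23.3) = 1.885×10^-7 K/W
R_outer film = 1/(h_o·A) = 1/(16×23.3) = 0.002682 K/W
Sum of known resistances R_other = 0.002683 K/W
Total R = ΔT/Q = 212/579 = 0.3661 K/W
R_aerogel blanket = R_total − R_other = 0.3635 K/W
k = L/(R·A) = 0.155/(0.3635×23.3)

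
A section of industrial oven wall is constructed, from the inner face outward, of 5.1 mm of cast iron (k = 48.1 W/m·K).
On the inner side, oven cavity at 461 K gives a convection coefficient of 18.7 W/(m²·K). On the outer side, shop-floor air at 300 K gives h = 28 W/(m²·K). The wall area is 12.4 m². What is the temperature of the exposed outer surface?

Model the wall as resistances in series:
R_inner film = 1/(h_i·A) = 1/(18.7×12.4) = 0.004313 K/W
R_cast iron = L/(kA) = 0.0051/(48.1×12.4) = 8.551×10^-6 K/W
R_outer film = 1/(h_o·A) = 1/(28×12.4) = 0.00288 K/W
R_total = 0.007201 K/W;  Q = ΔT/R_total = 161/0.007201 = 22360 W
T_interface = T_inner − Q·ΣR(inner→interface) = 461 − 22400×0.004321

T ≈ 364 K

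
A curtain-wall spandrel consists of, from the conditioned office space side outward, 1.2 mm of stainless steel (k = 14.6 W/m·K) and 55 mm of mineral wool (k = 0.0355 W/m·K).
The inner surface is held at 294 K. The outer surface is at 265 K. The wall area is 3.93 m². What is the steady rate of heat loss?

Using the resistance-network approach (series):
R_stainless steel = L/(kA) = 0.0012/(14.6×3.93) = 2.091×10^-5 K/W
R_mineral wool = L/(kA) = 0.055/(0.0355×3.93) = 0.3942 K/W
R_total = 0.3942 K/W
Q = ΔT / R_total = 29 / 0.3942

Q ≈ 73.6 W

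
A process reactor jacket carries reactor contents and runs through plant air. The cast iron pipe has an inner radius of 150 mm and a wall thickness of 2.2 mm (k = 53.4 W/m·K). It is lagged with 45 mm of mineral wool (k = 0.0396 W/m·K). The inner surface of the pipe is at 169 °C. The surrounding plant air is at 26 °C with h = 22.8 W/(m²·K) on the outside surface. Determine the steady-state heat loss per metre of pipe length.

Cylindrical conduction, so R = ln(r₂/r₁)/(2πkL) per layer, in series:
R_cast iron pipe wall = ln(152.2/150)/(2π×53.4×1) = 4.34×10^-5 K/W
R_mineral wool = ln(197.2/152.2)/(2π×0.0396×1) = 1.041 K/W
R_outer film = 1/(h_o·2πr_oL) = 1/(22.8×2π×0.1972×1) = 0.0354 K/W
R_total = 1.076 K/W
Q = ΔT/R_total = 143/1.076

q′ ≈ 133 W/m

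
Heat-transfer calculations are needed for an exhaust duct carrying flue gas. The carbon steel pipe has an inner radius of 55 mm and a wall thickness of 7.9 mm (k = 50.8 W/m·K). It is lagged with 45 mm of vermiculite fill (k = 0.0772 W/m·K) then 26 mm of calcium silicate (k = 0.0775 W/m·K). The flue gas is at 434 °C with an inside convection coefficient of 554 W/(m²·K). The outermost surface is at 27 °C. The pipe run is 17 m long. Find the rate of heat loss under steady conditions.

Q ≈ 4430 W

Per-layer cylindrical resistances, series-summed:
R_inner film = 1/(h_i·2πr₁L) = 1/(554×2π×0.055×17) = 3.073×10^-4 K/W
R_carbon steel pipe wall = ln(62.9/55)/(2π×50.8×17) = 2.473×10^-5 K/W
R_vermiculite fill = ln(107.9/62.9)/(2π×0.0772×17) = 0.06544 K/W
R_calcium silicate = ln(133.9/107.9)/(2π×0.0775×17) = 0.02608 K/W
R_total = 0.09186 K/W
Q = ΔT/R_total = 407/0.09186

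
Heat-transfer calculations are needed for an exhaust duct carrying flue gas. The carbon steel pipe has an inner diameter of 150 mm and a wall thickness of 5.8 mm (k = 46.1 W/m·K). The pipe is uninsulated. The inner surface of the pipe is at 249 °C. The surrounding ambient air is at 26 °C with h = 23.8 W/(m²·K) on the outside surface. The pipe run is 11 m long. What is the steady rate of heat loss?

Radial resistances (cylindrical: R_cond = ln(r_o/r_i)/(2πkL), R_conv = 1/(h·2πrL)):
R_carbon steel pipe wall = ln(80.8/75)/(2π×46.1×11) = 2.338×10^-5 K/W
R_outer film = 1/(h_o·2πr_oL) = 1/(23.8×2π×0.0808×11) = 0.007524 K/W
R_total = 0.007547 K/W
Q = ΔT/R_total = 223/0.007547

Q ≈ 29500 W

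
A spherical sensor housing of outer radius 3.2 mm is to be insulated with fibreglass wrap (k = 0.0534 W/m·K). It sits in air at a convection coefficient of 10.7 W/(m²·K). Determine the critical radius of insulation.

r_cr ≈ 9.98 mm

For a sphere r_cr = 2k/h = 2×0.0534/10.7
r_cr = 9.98 mm; since the bare radius (3.2 mm) is below r_cr, adding a thin layer of insulation will *increase* heat loss.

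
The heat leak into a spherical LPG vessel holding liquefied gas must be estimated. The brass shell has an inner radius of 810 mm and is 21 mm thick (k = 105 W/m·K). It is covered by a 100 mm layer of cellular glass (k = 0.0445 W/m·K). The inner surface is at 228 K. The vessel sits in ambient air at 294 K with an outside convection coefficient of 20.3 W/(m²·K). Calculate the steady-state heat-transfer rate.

For a spherical shell R = (1/r₁ − 1/r₂)/(4πk); film R = 1/(h·4πr²). In series:
R_brass shell = (1/0.81 − 1/0.831)/(4π×105) = 2.364×10^-5 K/W
R_cellular glass = (1/0.831 − 1/0.931)/(4π×0.0445) = 0.2311 K/W
R_outer film = 1/(h·4πr_o²) = 1/(20.3×4π×0.931²) = 0.004523 K/W
R_total = 0.2357 K/W
Q = ΔT/R_total = 66/0.2357

Q ≈ 280 W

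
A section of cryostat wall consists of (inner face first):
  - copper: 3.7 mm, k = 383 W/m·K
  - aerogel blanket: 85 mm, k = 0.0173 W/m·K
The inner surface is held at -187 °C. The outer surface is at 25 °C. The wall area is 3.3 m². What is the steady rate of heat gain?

Q ≈ 142 W

Series thermal resistances:
R_copper = L/(kA) = 0.0037/(383×3.3) = 2.927×10^-6 K/W
R_aerogel blanket = L/(kA) = 0.085/(0.0173×3.3) = 1.489 K/W
R_total = 1.489 K/W
Q = ΔT / R_total = 212 / 1.489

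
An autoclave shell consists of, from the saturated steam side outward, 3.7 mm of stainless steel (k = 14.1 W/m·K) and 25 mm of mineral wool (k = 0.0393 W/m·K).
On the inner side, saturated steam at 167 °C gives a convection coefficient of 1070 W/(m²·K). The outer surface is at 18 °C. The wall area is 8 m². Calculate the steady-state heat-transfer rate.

Using the resistance-network approach (series):
R_inner film = 1/(h_i·A) = 1/(1070×8) = 1.168×10^-4 K/W
R_stainless steel = L/(kA) = 0.0037/(14.1×8) = 3.28×10^-5 K/W
R_mineral wool = L/(kA) = 0.025/(0.0393×8) = 0.07952 K/W
R_total = 0.07967 K/W
Q = ΔT / R_total = 149 / 0.07967

Q ≈ 1870 W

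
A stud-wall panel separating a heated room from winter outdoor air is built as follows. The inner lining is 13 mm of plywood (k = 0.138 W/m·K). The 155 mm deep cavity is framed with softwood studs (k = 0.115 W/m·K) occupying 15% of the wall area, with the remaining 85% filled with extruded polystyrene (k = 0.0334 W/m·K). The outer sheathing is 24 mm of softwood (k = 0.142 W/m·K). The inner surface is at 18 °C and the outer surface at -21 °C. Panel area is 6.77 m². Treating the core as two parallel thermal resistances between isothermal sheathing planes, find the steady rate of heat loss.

Sheathing layers in series; stud and cavity paths in parallel between them.
R_inner = 0.013/(0.138×6.77) = 0.01391 K/W
R_stud  = 0.155/(0.115×0.15×6.77) = 1.327 K/W
R_cav   = 0.155/(0.0334×0.85×6.77) = 0.8065 K/W
1/R_core = 1/R_stud + 1/R_cav → R_core = 0.5016 K/W
R_outer = 0.024/(0.142×6.77) = 0.02497 K/W
R_total = 0.5405 K/W
Q = ΔT/R_total = 39/0.5405

Q ≈ 72.2 W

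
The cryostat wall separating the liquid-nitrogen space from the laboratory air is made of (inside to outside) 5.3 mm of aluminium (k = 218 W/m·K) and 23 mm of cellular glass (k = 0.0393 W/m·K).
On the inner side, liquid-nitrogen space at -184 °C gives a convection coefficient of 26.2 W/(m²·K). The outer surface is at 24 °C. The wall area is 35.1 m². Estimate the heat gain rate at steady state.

Q ≈ 11700 W

Using the resistance-network approach (series):
R_inner film = 1/(h_i·A) = 1/(26.2×35.1) = 0.001087 K/W
R_aluminium = L/(kA) = 0.0053/(218×35.1) = 6.926×10^-7 K/W
R_cellular glass = L/(kA) = 0.023/(0.0393×35.1) = 0.01667 K/W
R_total = 0.01776 K/W
Q = ΔT / R_total = 208 / 0.01776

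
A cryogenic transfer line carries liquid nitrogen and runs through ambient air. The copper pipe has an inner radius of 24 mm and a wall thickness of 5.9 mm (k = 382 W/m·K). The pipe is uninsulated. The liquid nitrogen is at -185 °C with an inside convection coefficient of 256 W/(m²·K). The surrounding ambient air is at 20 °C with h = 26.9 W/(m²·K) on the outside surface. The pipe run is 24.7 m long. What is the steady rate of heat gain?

Q ≈ 22600 W

Treating each annulus and film as a series resistance:
R_inner film = 1/(h_i·2πr₁L) = 1/(256×2π×0.024×24.7) = 0.001049 K/W
R_copper pipe wall = ln(29.9/24)/(2π×382×24.7) = 3.708×10^-6 K/W
R_outer film = 1/(h_o·2πr_oL) = 1/(26.9×2π×0.0299×24.7) = 0.008011 K/W
R_total = 0.009064 K/W
Q = ΔT/R_total = 205/0.009064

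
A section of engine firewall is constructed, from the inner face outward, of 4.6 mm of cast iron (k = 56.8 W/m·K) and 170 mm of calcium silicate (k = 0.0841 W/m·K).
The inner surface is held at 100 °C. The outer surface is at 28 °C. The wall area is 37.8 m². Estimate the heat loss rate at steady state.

Q ≈ 1350 W

Thermal resistances in series:
R_cast iron = L/(kA) = 0.0046/(56.8×37.8) = 2.142×10^-6 K/W
R_calcium silicate = L/(kA) = 0.17/(0.0841×37.8) = 0.05348 K/W
R_total = 0.05348 K/W
Q = ΔT / R_total = 72 / 0.05348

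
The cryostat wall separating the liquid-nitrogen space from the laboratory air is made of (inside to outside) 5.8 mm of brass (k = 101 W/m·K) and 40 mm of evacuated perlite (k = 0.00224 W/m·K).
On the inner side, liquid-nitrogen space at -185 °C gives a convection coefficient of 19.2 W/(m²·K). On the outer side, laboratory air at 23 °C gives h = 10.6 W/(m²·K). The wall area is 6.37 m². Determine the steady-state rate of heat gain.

Q ≈ 73.6 W

Model the wall as resistances in series:
R_inner film = 1/(h_i·A) = 1/(19.2×6.37) = 0.008176 K/W
R_brass = L/(kA) = 0.0058/(101×6.37) = 9.015×10^-6 K/W
R_evacuated perlite = L/(kA) = 0.04/(0.00224×6.37) = 2.803 K/W
R_outer film = 1/(h_o·A) = 1/(10.6×6.37) = 0.01481 K/W
R_total = 2.826 K/W
Q = ΔT / R_total = 208 / 2.826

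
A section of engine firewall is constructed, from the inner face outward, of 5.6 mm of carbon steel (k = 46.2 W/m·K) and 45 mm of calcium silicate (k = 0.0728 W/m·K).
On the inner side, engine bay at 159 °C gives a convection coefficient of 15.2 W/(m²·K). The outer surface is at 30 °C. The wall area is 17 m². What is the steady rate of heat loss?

Q ≈ 3210 W

Using the resistance-network approach (series):
R_inner film = 1/(h_i·A) = 1/(15.2×17) = 0.00387 K/W
R_carbon steel = L/(kA) = 0.0056/(46.2×17) = 7.13×10^-6 K/W
R_calcium silicate = L/(kA) = 0.045/(0.0728×17) = 0.03636 K/W
R_total = 0.04024 K/W
Q = ΔT / R_total = 129 / 0.04024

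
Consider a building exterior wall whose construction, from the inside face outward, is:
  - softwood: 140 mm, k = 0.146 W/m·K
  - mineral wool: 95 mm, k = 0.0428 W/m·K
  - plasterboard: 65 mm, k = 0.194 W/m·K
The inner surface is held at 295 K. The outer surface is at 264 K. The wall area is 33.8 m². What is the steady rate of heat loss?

Q ≈ 298 W

Thermal resistances in series:
R_softwood = L/(kA) = 0.14/(0.146×33.8) = 0.02837 K/W
R_mineral wool = L/(kA) = 0.095/(0.0428×33.8) = 0.06567 K/W
R_plasterboard = L/(kA) = 0.065/(0.194×33.8) = 0.009913 K/W
R_total = 0.104 K/W
Q = ΔT / R_total = 31 / 0.104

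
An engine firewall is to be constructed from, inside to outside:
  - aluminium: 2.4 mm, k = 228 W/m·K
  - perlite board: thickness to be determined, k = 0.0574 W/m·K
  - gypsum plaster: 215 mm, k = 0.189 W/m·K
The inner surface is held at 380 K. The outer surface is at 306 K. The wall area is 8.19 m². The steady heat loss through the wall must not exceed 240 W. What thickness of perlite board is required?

Thermal resistances in series:
R_aluminium = L/(kA) = 0.0024/(228×8.19) = 1.285×10^-6 K/W
R_gypsum plaster = L/(kA) = 0.215/(0.189×8.19) = 0.1389 K/W
Sum of the known resistances R_other = 0.1389 K/W
Required total resistance R_tot = ΔT/Q_allow = 74/240 = 0.3083 K/W
R_perlite board = R_tot − R_other = 0.1694 K/W
L = R·k·A = 0.1694×0.0574×8.19

L ≈ 79.7 mm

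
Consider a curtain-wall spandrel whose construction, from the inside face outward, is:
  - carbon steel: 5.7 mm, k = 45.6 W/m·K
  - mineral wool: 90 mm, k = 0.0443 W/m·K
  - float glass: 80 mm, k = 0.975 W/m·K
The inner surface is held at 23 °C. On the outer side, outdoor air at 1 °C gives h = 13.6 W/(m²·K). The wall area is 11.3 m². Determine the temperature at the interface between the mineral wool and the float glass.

T ≈ 2.56 °C

Model the wall as resistances in series:
R_carbon steel = L/(kA) = 0.0057/(45.6×11.3) = 1.106×10^-5 K/W
R_mineral wool = L/(kA) = 0.09/(0.0443×11.3) = 0.1798 K/W
R_float glass = L/(kA) = 0.08/(0.975×11.3) = 0.007261 K/W
R_outer film = 1/(h_o·A) = 1/(13.6×11.3) = 0.006507 K/W
R_total = 0.1936 K/W;  Q = ΔT/R_total = 22/0.1936 = 113.7 W
T_interface = T_inner − Q·ΣR(inner→interface) = 23 − 114×0.1798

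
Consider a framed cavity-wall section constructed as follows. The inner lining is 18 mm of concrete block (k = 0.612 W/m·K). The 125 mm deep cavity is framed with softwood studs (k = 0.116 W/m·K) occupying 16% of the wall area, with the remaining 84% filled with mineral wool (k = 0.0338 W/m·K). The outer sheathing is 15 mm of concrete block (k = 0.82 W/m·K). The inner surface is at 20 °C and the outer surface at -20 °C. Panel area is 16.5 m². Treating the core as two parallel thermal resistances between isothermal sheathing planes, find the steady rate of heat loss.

Q ≈ 244 W

Sheathing layers in series; stud and cavity paths in parallel between them.
R_inner = 0.018/(0.612×16.5) = 0.001783 K/W
R_stud  = 0.125/(0.116×0.16×16.5) = 0.4082 K/W
R_cav   = 0.125/(0.0338×0.84×16.5) = 0.2668 K/W
1/R_core = 1/R_stud + 1/R_cav → R_core = 0.1614 K/W
R_outer = 0.015/(0.82×16.5) = 0.001109 K/W
R_total = 0.1642 K/W
Q = ΔT/R_total = 40/0.1642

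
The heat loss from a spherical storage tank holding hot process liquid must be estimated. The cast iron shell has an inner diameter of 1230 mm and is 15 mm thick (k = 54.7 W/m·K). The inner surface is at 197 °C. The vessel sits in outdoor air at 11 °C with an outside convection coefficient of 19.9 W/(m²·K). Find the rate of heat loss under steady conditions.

Radial (spherical) resistances in series:
R_cast iron shell = (1/0.615 − 1/0.63)/(4π×54.7) = 5.632×10^-5 K/W
R_outer film = 1/(h·4πr_o²) = 1/(19.9×4π×0.63²) = 0.01008 K/W
R_total = 0.01013 K/W
Q = ΔT/R_total = 186/0.01013

Q ≈ 18400 W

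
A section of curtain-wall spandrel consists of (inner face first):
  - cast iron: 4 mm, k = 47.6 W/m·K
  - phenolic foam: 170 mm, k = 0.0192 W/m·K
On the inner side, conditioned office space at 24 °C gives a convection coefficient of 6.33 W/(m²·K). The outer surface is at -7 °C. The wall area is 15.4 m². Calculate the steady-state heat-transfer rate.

Treating each layer as a thermal resistance in series:
R_inner film = 1/(h_i·A) = 1/(6.33×15.4) = 0.01026 K/W
R_cast iron = L/(kA) = 0.004/(47.6×15.4) = 5.457×10^-6 K/W
R_phenolic foam = L/(kA) = 0.17/(0.0192×15.4) = 0.5749 K/W
R_total = 0.5852 K/W
Q = ΔT / R_total = 31 / 0.5852

Q ≈ 53 W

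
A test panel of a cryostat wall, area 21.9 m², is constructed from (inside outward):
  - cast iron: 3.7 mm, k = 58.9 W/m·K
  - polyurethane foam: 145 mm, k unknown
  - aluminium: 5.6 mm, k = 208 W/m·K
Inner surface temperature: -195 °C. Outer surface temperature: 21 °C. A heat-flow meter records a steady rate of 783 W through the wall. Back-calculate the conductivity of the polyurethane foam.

Thermal resistances in series:
R_cast iron = L/(kA) = 0.0037/(58.9×21.9) = 2.868×10^-6 K/W
R_aluminium = L/(kA) = 0.0056/(208×21.9) = 1.229×10^-6 K/W
Sum of known resistances R_other = 4.098×10^-6 K/W
Total R = ΔT/Q = 216/783 = 0.2759 K/W
R_polyurethane foam = R_total − R_other = 0.2759 K/W
k = L/(R·A) = 0.145/(0.2759×21.9)

k ≈ 0.024 W/(m·K)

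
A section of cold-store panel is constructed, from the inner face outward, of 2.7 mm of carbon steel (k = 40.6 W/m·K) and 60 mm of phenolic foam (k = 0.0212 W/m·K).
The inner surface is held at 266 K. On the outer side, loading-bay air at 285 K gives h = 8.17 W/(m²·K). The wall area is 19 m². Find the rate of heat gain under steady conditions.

Using the resistance-network approach (series):
R_carbon steel = L/(kA) = 0.0027/(40.6×19) = 3.5×10^-6 K/W
R_phenolic foam = L/(kA) = 0.06/(0.0212×19) = 0.149 K/W
R_outer film = 1/(h_o·A) = 1/(8.17×19) = 0.006442 K/W
R_total = 0.1554 K/W
Q = ΔT / R_total = 19 / 0.1554

Q ≈ 122 W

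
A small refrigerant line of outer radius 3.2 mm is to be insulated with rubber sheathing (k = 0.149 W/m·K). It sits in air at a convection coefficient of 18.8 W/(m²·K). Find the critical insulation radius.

r_cr ≈ 7.93 mm

For a cylinder r_cr = k/h = 0.149/18.8
r_cr = 7.93 mm; since the bare radius (3.2 mm) is below r_cr, adding a thin layer of insulation will *increase* heat loss.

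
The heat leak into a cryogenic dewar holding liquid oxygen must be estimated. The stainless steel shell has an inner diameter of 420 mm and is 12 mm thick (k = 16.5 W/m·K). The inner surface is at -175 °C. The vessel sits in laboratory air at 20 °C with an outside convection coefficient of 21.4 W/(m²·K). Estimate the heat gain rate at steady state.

Q ≈ 2540 W

Radial (spherical) resistances in series:
R_stainless steel shell = (1/0.21 − 1/0.222)/(4π×16.5) = 0.001241 K/W
R_outer film = 1/(h·4πr_o²) = 1/(21.4×4π×0.222²) = 0.07545 K/W
R_total = 0.07669 K/W
Q = ΔT/R_total = 195/0.07669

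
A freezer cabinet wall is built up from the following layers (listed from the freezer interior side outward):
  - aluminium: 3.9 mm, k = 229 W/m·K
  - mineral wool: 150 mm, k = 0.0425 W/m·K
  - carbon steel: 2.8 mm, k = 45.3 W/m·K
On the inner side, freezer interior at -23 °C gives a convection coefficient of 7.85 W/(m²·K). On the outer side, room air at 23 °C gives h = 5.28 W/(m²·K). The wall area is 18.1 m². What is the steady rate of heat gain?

Series thermal resistances:
R_inner film = 1/(h_i·A) = 1/(7.85×18.1) = 0.007038 K/W
R_aluminium = L/(kA) = 0.0039/(229×18.1) = 9.409×10^-7 K/W
R_mineral wool = L/(kA) = 0.15/(0.0425×18.1) = 0.195 K/W
R_carbon steel = L/(kA) = 0.0028/(45.3×18.1) = 3.415×10^-6 K/W
R_outer film = 1/(h_o·A) = 1/(5.28×18.1) = 0.01046 K/W
R_total = 0.2125 K/W
Q = ΔT / R_total = 46 / 0.2125

Q ≈ 216 W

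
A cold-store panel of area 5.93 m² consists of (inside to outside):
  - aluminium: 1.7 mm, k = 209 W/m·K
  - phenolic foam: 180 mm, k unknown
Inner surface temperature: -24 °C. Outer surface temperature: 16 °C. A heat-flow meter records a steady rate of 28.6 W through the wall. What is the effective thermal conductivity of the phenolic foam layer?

k ≈ 0.0217 W/(m·K)

Thermal resistances in series:
R_aluminium = L/(kA) = 0.0017/(209×5.93) = 1.372×10^-6 K/W
Sum of known resistances R_other = 1.372×10^-6 K/W
Total R = ΔT/Q = 40/28.6 = 1.399 K/W
R_phenolic foam = R_total − R_other = 1.399 K/W
k = L/(R·A) = 0.18/(1.399×5.93)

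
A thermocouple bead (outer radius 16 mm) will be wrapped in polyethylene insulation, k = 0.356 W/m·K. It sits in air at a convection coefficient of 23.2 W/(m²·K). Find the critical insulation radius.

For a sphere r_cr = 2k/h = 2×0.356/23.2
r_cr = 30.7 mm; since the bare radius (16 mm) is below r_cr, adding a thin layer of insulation will *increase* heat loss.

r_cr ≈ 30.7 mm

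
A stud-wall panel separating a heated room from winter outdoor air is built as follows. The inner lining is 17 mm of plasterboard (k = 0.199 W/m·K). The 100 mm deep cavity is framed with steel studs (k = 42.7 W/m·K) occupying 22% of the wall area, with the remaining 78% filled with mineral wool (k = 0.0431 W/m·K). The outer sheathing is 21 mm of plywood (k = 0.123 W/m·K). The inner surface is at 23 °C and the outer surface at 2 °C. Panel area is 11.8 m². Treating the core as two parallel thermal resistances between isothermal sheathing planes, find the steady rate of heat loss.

Q ≈ 929 W

Sheathing layers in series; stud and cavity paths in parallel between them.
R_inner = 0.017/(0.199×11.8) = 0.00724 K/W
R_stud  = 0.1/(42.7×0.22×11.8) = 9.021×10^-4 K/W
R_cav   = 0.1/(0.0431×0.78×11.8) = 0.2521 K/W
1/R_core = 1/R_stud + 1/R_cav → R_core = 8.989×10^-4 K/W
R_outer = 0.021/(0.123×11.8) = 0.01447 K/W
R_total = 0.02261 K/W
Q = ΔT/R_total = 21/0.02261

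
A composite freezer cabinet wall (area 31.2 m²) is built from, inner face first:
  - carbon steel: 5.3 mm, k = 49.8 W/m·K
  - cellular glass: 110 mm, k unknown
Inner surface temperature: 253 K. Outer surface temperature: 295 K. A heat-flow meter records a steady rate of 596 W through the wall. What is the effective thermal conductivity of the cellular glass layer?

Model the wall as resistances in series:
R_carbon steel = L/(kA) = 0.0053/(49.8×31.2) = 3.411×10^-6 K/W
Sum of known resistances R_other = 3.411×10^-6 K/W
Total R = ΔT/Q = 42/596 = 0.07047 K/W
R_cellular glass = R_total − R_other = 0.07047 K/W
k = L/(R·A) = 0.11/(0.07047×31.2)

k ≈ 0.05 W/(m·K)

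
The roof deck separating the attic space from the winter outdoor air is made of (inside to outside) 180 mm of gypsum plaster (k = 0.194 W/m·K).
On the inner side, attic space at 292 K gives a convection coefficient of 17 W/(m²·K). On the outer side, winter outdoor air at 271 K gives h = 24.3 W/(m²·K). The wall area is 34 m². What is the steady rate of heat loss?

Q ≈ 695 W

Thermal resistances in series:
R_inner film = 1/(h_i·A) = 1/(17×34) = 0.00173 K/W
R_gypsum plaster = L/(kA) = 0.18/(0.194×34) = 0.02729 K/W
R_outer film = 1/(h_o·A) = 1/(24.3×34) = 0.00121 K/W
R_total = 0.03023 K/W
Q = ΔT / R_total = 21 / 0.03023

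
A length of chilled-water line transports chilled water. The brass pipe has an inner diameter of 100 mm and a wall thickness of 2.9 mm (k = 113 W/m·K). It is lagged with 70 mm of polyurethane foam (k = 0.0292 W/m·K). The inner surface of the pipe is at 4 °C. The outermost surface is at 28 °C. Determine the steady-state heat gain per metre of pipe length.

Treating each annulus and film as a series resistance:
R_brass pipe wall = ln(52.9/50)/(2π×113×1) = 7.941×10^-5 K/W
R_polyurethane foam = ln(122.9/52.9)/(2π×0.0292×1) = 4.595 K/W
R_total = 4.595 K/W
Q = ΔT/R_total = 24/4.595

q′ ≈ 5.22 W/m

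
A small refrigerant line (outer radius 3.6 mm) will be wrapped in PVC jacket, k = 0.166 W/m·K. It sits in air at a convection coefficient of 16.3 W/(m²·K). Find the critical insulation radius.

r_cr ≈ 10.2 mm

For a cylinder r_cr = k/h = 0.166/16.3
r_cr = 10.2 mm; since the bare radius (3.6 mm) is below r_cr, adding a thin layer of insulation will *increase* heat loss.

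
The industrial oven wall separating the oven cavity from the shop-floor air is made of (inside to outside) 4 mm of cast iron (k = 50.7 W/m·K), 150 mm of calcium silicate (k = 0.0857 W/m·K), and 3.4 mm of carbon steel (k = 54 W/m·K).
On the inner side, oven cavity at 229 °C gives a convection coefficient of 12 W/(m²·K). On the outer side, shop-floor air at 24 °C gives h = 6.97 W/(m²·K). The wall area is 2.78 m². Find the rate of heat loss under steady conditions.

Q ≈ 288 W

Treating each layer as a thermal resistance in series:
R_inner film = 1/(h_i·A) = 1/(12×2.78) = 0.02998 K/W
R_cast iron = L/(kA) = 0.004/(50.7×2.78) = 2.838×10^-5 K/W
R_calcium silicate = L/(kA) = 0.15/(0.0857×2.78) = 0.6296 K/W
R_carbon steel = L/(kA) = 0.0034/(54×2.78) = 2.265×10^-5 K/W
R_outer film = 1/(h_o·A) = 1/(6.97×2.78) = 0.05161 K/W
R_total = 0.7112 K/W
Q = ΔT / R_total = 205 / 0.7112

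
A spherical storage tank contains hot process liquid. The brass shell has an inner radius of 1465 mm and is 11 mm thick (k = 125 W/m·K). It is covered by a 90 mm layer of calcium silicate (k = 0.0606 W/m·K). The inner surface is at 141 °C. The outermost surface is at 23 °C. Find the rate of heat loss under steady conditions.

Q ≈ 2310 W

Radial (spherical) resistances in series:
R_brass shell = (1/1.465 − 1/1.476)/(4π×125) = 3.239×10^-6 K/W
R_calcium silicate = (1/1.476 − 1/1.566)/(4π×0.0606) = 0.05113 K/W
R_total = 0.05113 K/W
Q = ΔT/R_total = 118/0.05113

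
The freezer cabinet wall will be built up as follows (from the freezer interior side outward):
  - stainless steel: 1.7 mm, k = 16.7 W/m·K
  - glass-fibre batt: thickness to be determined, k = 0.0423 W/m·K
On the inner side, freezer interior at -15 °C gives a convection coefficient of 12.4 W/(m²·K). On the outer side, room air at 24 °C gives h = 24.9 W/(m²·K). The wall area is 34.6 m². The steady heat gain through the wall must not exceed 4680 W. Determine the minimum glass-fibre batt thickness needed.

Treating each layer as a thermal resistance in series:
R_inner film = 1/(h_i·A) = 1/(12.4×34.6) = 0.002331 K/W
R_stainless steel = L/(kA) = 0.0017/(16.7×34.6) = 2.942×10^-6 K/W
R_outer film = 1/(h_o·A) = 1/(24.9×34.6) = 0.001161 K/W
Sum of the known resistances R_other = 0.003494 K/W
Required total resistance R_tot = ΔT/Q_allow = 39/4680 = 0.008333 K/W
R_glass-fibre batt = R_tot − R_other = 0.004839 K/W
L = R·k·A = 0.004839×0.0423×34.6

L ≈ 7.08 mm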